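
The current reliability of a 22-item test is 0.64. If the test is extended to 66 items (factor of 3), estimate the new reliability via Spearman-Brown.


r_new = (n * rxx) / (1 + (n-1) * rxx)
r_new = (3 * 0.64) / (1 + 2 * 0.64)
r_new = 1.92 / 2.28
r_new = 0.8421

0.8421


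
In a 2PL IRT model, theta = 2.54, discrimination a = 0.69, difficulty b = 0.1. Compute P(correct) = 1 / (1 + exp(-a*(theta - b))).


a*(theta - b) = 0.69 * (2.54 - 0.1) = 1.6836
exp(-1.6836) = 0.1857
P = 1 / (1 + 0.1857)
P = 0.8434

0.8434


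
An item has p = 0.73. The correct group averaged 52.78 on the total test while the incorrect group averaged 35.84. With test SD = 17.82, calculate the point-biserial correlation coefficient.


q = 1 - p = 0.27
rpb = ((M1 - M0) / SD) * sqrt(p * q)
rpb = ((52.78 - 35.84) / 17.82) * sqrt(0.73 * 0.27)
rpb = 0.422

0.422


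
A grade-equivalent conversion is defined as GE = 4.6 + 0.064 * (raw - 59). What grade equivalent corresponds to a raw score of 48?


raw - median = 48 - 59 = -11
slope * diff = 0.064 * -11 = -0.704
GE = 4.6 + -0.704
GE = 3.896

3.896


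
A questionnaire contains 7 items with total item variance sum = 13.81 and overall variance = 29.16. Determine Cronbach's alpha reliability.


alpha = (k/(k-1)) * (1 - sum(si^2)/s_total^2)
= (7/6) * (1 - 13.81/29.16)
alpha = 0.6141

0.6141


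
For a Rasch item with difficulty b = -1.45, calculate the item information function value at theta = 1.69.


P = 1/(1+exp(-(1.69--1.45))) = 0.9585
I = P*(1-P) = 0.9585 * 0.0415
I = 0.0398

0.0398


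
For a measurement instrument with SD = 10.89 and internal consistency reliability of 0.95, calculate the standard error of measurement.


SEM = SD * sqrt(1 - rxx)
SEM = 10.89 * sqrt(1 - 0.95)
SEM = 10.89 * sqrt(0.05) = 10.89 * 0.223607
SEM = 2.4351

2.4351


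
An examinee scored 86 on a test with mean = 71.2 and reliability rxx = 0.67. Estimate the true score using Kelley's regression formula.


T_est = rxx * X + (1 - rxx) * mean
T_est = 0.67 * 86 + 0.33 * 71.2
T_est = 57.62 + 23.496
T_est = 81.116

81.116


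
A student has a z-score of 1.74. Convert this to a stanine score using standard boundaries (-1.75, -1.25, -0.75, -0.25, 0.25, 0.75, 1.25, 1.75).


Stanine boundaries: [-1.75, -1.25, -0.75, -0.25, 0.25, 0.75, 1.25, 1.75]
z = 1.74
Check each boundary:
  z >= -1.75 -> could be stanine 2
  z >= -1.25 -> could be stanine 3
  z >= -0.75 -> could be stanine 4
  z >= -0.25 -> could be stanine 5
  z >= 0.25 -> could be stanine 6
  z >= 0.75 -> could be stanine 7
  z >= 1.25 -> could be stanine 8
  z < 1.75
Highest qualifying boundary gives stanine = 8

8


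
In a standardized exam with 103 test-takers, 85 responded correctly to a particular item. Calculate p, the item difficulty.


Item difficulty p = number correct / total examinees
p = 85 / 103
p = 0.8252

0.8252


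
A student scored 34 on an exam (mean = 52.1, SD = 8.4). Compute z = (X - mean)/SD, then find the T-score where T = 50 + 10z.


z = (X - mean) / SD = (34 - 52.1) / 8.4
z = -18.1 / 8.4
z = -2.1548
T-score = T = 50 + 10z
Carry z at full precision (z = -18.1 / 8.4) into the conversion:
T-score = 50 + 10 * (-18.1 / 8.4) = 50 + -181 / 8.4
T-score = 50 + -21.5476
T-score = 28.4524

28.4524


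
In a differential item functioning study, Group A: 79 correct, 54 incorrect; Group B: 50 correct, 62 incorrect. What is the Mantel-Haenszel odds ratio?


Odds_A = 79/54 = 1.463
Odds_B = 50/62 = 0.8065
OR = Odds_A / Odds_B = 1.463 / 0.8065
Exactly, OR = (79 * 62) / (54 * 50) = 4898 / 2700
OR = 1.8141

1.8141


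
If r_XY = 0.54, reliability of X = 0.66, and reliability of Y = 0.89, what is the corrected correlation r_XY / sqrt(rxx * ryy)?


r_corrected = rxy / sqrt(rxx * ryy)
= 0.54 / sqrt(0.66 * 0.89)
= 0.54 / sqrt(0.5874)
= 0.54 / 0.76642
r_corrected = 0.7046

0.7046


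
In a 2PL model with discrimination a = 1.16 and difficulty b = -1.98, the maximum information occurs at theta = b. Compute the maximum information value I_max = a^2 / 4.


For 2PL, max info at theta = b = -1.98
I_max = a^2 / 4 = 1.16^2 / 4
= 1.3456 / 4
I_max = 0.3364

0.3364


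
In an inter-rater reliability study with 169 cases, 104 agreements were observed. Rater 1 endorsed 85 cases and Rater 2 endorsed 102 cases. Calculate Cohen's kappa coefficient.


P_o = 104/169 = 0.615385
P_e = (85*102 + 84*67) / 28561 = 0.500613
kappa = (P_o - P_e) / (1 - P_e)
kappa = (0.615385 - 0.500613) / (1 - 0.500613)
kappa = 0.2298

0.2298


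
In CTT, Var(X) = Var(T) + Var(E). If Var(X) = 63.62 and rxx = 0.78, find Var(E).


var_true = rxx * var_obs = 0.78 * 63.62 = 49.6236
var_error = var_obs - var_true
var_error = 63.62 - 49.6236
var_error = 13.9964

13.9964


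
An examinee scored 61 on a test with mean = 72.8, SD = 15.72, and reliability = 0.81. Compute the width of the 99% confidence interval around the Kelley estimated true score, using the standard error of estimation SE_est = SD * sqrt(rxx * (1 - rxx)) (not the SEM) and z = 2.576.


True score estimate = 0.81*61 + 0.19*72.8 = 63.242
SE_est = SD * sqrt(rxx * (1 - rxx)) = 15.72 * sqrt(0.81 * 0.19) = 15.72 * sqrt(0.1539) = 6.16697
CI = T_est +/- z * SE_est, so width = 2 * z * SE_est = 2 * 2.576 * 6.16697
Width = 31.7722

31.7722


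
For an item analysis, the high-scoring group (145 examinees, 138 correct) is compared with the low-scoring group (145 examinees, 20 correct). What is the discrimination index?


p_upper = 138/145 = 0.9517
p_lower = 20/145 = 0.1379
D = 0.9517 - 0.1379 = 0.8138

0.8138


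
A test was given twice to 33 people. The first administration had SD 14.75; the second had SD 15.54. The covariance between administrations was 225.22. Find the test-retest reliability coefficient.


r = cov(X,Y) / (SD_X * SD_Y)
r = 225.22 / (14.75 * 15.54)
r = 225.22 / 229.215
r = 0.9826

0.9826


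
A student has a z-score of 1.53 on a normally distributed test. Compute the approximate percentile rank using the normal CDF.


CDF(z) = 0.5 * (1 + erf(z/sqrt(2)))
erf(1.0819) = 0.874
CDF = 0.937
Percentile rank = 0.937 * 100 = 93.7

93.7


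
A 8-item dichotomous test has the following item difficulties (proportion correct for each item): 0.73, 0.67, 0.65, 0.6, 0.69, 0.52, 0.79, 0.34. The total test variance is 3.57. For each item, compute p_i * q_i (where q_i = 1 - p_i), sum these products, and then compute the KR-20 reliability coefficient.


For each item, compute p_i * q_i:
  Item 1: 0.73 * 0.27 = 0.1971
  Item 2: 0.67 * 0.33 = 0.2211
  Item 3: 0.65 * 0.35 = 0.2275
  Item 4: 0.6 * 0.4 = 0.24
  Item 5: 0.69 * 0.31 = 0.2139
  Item 6: 0.52 * 0.48 = 0.2496
  Item 7: 0.79 * 0.21 = 0.1659
  Item 8: 0.34 * 0.66 = 0.2244
Sum(p_i * q_i) = 0.1971 + 0.2211 + 0.2275 + 0.24 + 0.2139 + 0.2496 + 0.1659 + 0.2244 = 1.7395
KR-20 = (k/(k-1)) * (1 - Sum(p_i*q_i) / Var_total)
= (8/7) * (1 - 1.7395/3.57)
= 1.1429 * 0.5127
KR-20 = 0.586

0.586


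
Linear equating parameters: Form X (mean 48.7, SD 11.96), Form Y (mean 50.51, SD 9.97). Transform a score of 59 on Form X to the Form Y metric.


slope = SD_Y / SD_X = 9.97 / 11.96 ~ 0.8336
intercept = mean_Y - slope * mean_X = 50.51 - (9.97 / 11.96) * 48.7 ~ 9.9131
Y = slope * X + intercept. To avoid rounding drift from the rounded slope/intercept, evaluate the equivalent form Y = mean_Y + SD_Y * (X - mean_X) / SD_X at full precision:
Y = 50.51 + 9.97 * (59 - 48.7) / 11.96
Y = 50.51 + 9.97 * 10.3 / 11.96
Y = 50.51 + 102.691 / 11.96
Y = 50.51 + 8.5862
Y = 59.0962

59.0962


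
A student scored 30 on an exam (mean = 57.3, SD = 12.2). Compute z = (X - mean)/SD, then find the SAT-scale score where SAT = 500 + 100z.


z = (X - mean) / SD = (30 - 57.3) / 12.2
z = -27.3 / 12.2
z = -2.2377
SAT-scale = SAT = 500 + 100z
Carry z at full precision (z = -27.3 / 12.2) into the conversion:
SAT-scale = 500 + 100 * (-27.3 / 12.2) = 500 + -2730 / 12.2
SAT-scale = 500 + -223.7705
SAT-scale = 276.2295

276.2295


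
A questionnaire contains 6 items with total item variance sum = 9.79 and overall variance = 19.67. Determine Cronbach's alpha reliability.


alpha = (k/(k-1)) * (1 - sum(si^2)/s_total^2)
= (6/5) * (1 - 9.79/19.67)
alpha = 0.6027

0.6027


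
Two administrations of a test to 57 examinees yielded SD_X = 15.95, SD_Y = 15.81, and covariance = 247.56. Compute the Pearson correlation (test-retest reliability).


r = cov(X,Y) / (SD_X * SD_Y)
r = 247.56 / (15.95 * 15.81)
r = 247.56 / 252.1695
r = 0.9817

0.9817


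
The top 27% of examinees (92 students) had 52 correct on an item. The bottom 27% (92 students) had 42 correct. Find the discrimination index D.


p_upper = 52/92 = 0.5652
p_lower = 42/92 = 0.4565
D = 0.5652 - 0.4565 = 0.1087

0.1087


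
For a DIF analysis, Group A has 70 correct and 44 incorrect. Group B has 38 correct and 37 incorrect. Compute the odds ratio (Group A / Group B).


Odds_A = 70/44 = 1.5909
Odds_B = 38/37 = 1.027
OR = Odds_A / Odds_B = 1.5909 / 1.027
Exactly, OR = (70 * 37) / (44 * 38) = 2590 / 1672
OR = 1.549

1.549


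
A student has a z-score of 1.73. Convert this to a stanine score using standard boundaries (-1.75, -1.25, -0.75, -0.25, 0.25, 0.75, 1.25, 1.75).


Stanine boundaries: [-1.75, -1.25, -0.75, -0.25, 0.25, 0.75, 1.25, 1.75]
z = 1.73
Check each boundary:
  z >= -1.75 -> could be stanine 2
  z >= -1.25 -> could be stanine 3
  z >= -0.75 -> could be stanine 4
  z >= -0.25 -> could be stanine 5
  z >= 0.25 -> could be stanine 6
  z >= 0.75 -> could be stanine 7
  z >= 1.25 -> could be stanine 8
  z < 1.75
Highest qualifying boundary gives stanine = 8

8


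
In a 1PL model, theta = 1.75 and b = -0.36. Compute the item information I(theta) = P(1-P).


P = 1/(1+exp(-(1.75--0.36))) = 0.8919
I = P*(1-P) = 0.8919 * 0.1081
I = 0.0964

0.0964


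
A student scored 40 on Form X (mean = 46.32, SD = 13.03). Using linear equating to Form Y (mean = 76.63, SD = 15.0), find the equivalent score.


slope = SD_Y / SD_X = 15.0 / 13.03 ~ 1.1512
intercept = mean_Y - slope * mean_X = 76.63 - (15.0 / 13.03) * 46.32 ~ 23.3069
Y = slope * X + intercept. To avoid rounding drift from the rounded slope/intercept, evaluate the equivalent form Y = mean_Y + SD_Y * (X - mean_X) / SD_X at full precision:
Y = 76.63 + 15.0 * (40 - 46.32) / 13.03
Y = 76.63 - 15.0 * 6.32 / 13.03
Y = 76.63 - 94.8 / 13.03
Y = 76.63 - 7.2755
Y = 69.3545

69.3545


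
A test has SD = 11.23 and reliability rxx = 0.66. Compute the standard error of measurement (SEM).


SEM = SD * sqrt(1 - rxx)
SEM = 11.23 * sqrt(1 - 0.66)
SEM = 11.23 * sqrt(0.34) = 11.23 * 0.583095
SEM = 6.5482

6.5482


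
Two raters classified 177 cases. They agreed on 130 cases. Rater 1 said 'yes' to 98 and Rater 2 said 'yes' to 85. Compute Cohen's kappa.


P_o = 130/177 = 0.734463
P_e = (98*85 + 79*92) / 31329 = 0.497877
kappa = (P_o - P_e) / (1 - P_e)
kappa = (0.734463 - 0.497877) / (1 - 0.497877)
kappa = 0.4712

0.4712


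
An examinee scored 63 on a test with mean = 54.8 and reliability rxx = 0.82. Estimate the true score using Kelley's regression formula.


T_est = rxx * X + (1 - rxx) * mean
T_est = 0.82 * 63 + 0.18 * 54.8
T_est = 51.66 + 9.864
T_est = 61.524

61.524


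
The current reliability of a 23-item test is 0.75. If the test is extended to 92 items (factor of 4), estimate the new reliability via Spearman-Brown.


r_new = (n * rxx) / (1 + (n-1) * rxx)
r_new = (4 * 0.75) / (1 + 3 * 0.75)
r_new = 3.0 / 3.25
r_new = 0.9231

0.9231


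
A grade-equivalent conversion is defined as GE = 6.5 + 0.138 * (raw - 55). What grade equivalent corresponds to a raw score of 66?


raw - median = 66 - 55 = 11
slope * diff = 0.138 * 11 = 1.518
GE = 6.5 + 1.518
GE = 8.018

8.018


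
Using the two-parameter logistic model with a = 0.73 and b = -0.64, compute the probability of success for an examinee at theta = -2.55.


a*(theta - b) = 0.73 * (-2.55 - -0.64) = -1.3943
exp(--1.3943) = 4.0322
P = 1 / (1 + 4.0322)
P = 0.1987

0.1987


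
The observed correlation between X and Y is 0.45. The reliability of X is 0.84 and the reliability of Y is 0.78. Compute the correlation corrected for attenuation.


r_corrected = rxy / sqrt(rxx * ryy)
= 0.45 / sqrt(0.84 * 0.78)
= 0.45 / sqrt(0.6552)
= 0.45 / 0.809444
r_corrected = 0.5559

0.5559


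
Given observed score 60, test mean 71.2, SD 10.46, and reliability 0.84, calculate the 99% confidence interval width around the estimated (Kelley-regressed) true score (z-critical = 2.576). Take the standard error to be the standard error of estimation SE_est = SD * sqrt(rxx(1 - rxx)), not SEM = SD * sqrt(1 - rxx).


True score estimate = 0.84*60 + 0.16*71.2 = 61.792
SE_est = SD * sqrt(rxx * (1 - rxx)) = 10.46 * sqrt(0.84 * 0.16) = 10.46 * sqrt(0.1344) = 3.834699
CI = T_est +/- z * SE_est, so width = 2 * z * SE_est = 2 * 2.576 * 3.834699
Width = 19.7564

19.7564


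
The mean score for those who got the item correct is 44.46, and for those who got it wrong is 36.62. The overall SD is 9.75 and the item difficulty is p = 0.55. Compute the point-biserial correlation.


q = 1 - p = 0.45
rpb = ((M1 - M0) / SD) * sqrt(p * q)
rpb = ((44.46 - 36.62) / 9.75) * sqrt(0.55 * 0.45)
rpb = 0.4

0.4


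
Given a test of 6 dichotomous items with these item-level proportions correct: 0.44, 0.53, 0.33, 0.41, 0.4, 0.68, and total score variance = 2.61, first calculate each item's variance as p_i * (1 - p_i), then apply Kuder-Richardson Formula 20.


For each item, compute p_i * q_i:
  Item 1: 0.44 * 0.56 = 0.2464
  Item 2: 0.53 * 0.47 = 0.2491
  Item 3: 0.33 * 0.67 = 0.2211
  Item 4: 0.41 * 0.59 = 0.2419
  Item 5: 0.4 * 0.6 = 0.24
  Item 6: 0.68 * 0.32 = 0.2176
Sum(p_i * q_i) = 0.2464 + 0.2491 + 0.2211 + 0.2419 + 0.24 + 0.2176 = 1.4161
KR-20 = (k/(k-1)) * (1 - Sum(p_i*q_i) / Var_total)
= (6/5) * (1 - 1.4161/2.61)
= 1.2 * 0.4574
KR-20 = 0.5489

0.5489


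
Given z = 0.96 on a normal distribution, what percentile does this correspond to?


CDF(z) = 0.5 * (1 + erf(z/sqrt(2)))
erf(0.6788) = 0.6629
CDF = 0.8315
Percentile rank = 0.8315 * 100 = 83.15

83.15


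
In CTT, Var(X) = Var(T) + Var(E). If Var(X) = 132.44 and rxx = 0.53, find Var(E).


var_true = rxx * var_obs = 0.53 * 132.44 = 70.1932
var_error = var_obs - var_true
var_error = 132.44 - 70.1932
var_error = 62.2468

62.2468


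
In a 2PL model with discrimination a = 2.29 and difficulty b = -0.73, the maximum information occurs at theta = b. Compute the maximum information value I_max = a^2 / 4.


For 2PL, max info at theta = b = -0.73
I_max = a^2 / 4 = 2.29^2 / 4
= 5.2441 / 4
I_max = 1.311

1.311


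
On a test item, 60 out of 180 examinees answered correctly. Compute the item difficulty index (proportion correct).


Item difficulty p = number correct / total examinees
p = 60 / 180
p = 0.3333

0.3333


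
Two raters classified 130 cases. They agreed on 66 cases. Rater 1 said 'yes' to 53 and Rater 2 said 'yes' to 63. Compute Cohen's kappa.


P_o = 66/130 = 0.507692
P_e = (53*63 + 77*67) / 16900 = 0.50284
kappa = (P_o - P_e) / (1 - P_e)
kappa = (0.507692 - 0.50284) / (1 - 0.50284)
kappa = 0.0098

0.0098


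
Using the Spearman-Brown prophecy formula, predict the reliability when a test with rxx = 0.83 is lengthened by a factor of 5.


r_new = (n * rxx) / (1 + (n-1) * rxx)
r_new = (5 * 0.83) / (1 + 4 * 0.83)
r_new = 4.15 / 4.32
r_new = 0.9606

0.9606


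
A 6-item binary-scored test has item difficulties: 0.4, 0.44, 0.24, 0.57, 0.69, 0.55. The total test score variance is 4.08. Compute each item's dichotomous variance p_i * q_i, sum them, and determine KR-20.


For each item, compute p_i * q_i:
  Item 1: 0.4 * 0.6 = 0.24
  Item 2: 0.44 * 0.56 = 0.2464
  Item 3: 0.24 * 0.76 = 0.1824
  Item 4: 0.57 * 0.43 = 0.2451
  Item 5: 0.69 * 0.31 = 0.2139
  Item 6: 0.55 * 0.45 = 0.2475
Sum(p_i * q_i) = 0.24 + 0.2464 + 0.1824 + 0.2451 + 0.2139 + 0.2475 = 1.3753
KR-20 = (k/(k-1)) * (1 - Sum(p_i*q_i) / Var_total)
= (6/5) * (1 - 1.3753/4.08)
= 1.2 * 0.6629
KR-20 = 0.7955

0.7955


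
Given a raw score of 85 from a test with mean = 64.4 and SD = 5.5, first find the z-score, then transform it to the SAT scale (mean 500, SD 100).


z = (X - mean) / SD = (85 - 64.4) / 5.5
z = 20.6 / 5.5
z = 3.7455
SAT-scale = SAT = 500 + 100z
Carry z at full precision (z = 20.6 / 5.5) into the conversion:
SAT-scale = 500 + 100 * (20.6 / 5.5) = 500 + 2060 / 5.5
SAT-scale = 500 + 374.5455
SAT-scale = 874.5455

874.5455


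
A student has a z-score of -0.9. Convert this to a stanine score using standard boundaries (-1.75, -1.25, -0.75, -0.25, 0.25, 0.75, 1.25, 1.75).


Stanine boundaries: [-1.75, -1.25, -0.75, -0.25, 0.25, 0.75, 1.25, 1.75]
z = -0.9
Check each boundary:
  z >= -1.75 -> could be stanine 2
  z >= -1.25 -> could be stanine 3
  z < -0.75
  z < -0.25
  z < 0.25
  z < 0.75
  z < 1.25
  z < 1.75
Highest qualifying boundary gives stanine = 3

3


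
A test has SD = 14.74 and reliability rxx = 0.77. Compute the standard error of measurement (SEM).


SEM = SD * sqrt(1 - rxx)
SEM = 14.74 * sqrt(1 - 0.77)
SEM = 14.74 * sqrt(0.23) = 14.74 * 0.479583
SEM = 7.0691

7.0691


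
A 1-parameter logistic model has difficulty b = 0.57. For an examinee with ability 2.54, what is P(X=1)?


theta - b = 2.54 - 0.57 = 1.97
exp(-(theta - b)) = exp(-1.97) = 0.1395
P = 1 / (1 + 0.1395)
P = 0.8776

0.8776


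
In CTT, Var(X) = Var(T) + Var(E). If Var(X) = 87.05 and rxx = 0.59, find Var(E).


var_true = rxx * var_obs = 0.59 * 87.05 = 51.3595
var_error = var_obs - var_true
var_error = 87.05 - 51.3595
var_error = 35.6905

35.6905


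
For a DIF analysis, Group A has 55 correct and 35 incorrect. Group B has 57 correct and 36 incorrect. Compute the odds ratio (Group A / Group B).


Odds_A = 55/35 = 1.5714
Odds_B = 57/36 = 1.5833
OR = Odds_A / Odds_B = 1.5714 / 1.5833
Exactly, OR = (55 * 36) / (35 * 57) = 1980 / 1995
OR = 0.9925

0.9925


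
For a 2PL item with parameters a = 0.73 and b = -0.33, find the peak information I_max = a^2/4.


For 2PL, max info at theta = b = -0.33
I_max = a^2 / 4 = 0.73^2 / 4
= 0.5329 / 4
I_max = 0.1332

0.1332


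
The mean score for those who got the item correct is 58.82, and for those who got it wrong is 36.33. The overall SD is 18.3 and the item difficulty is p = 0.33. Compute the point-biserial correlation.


q = 1 - p = 0.67
rpb = ((M1 - M0) / SD) * sqrt(p * q)
rpb = ((58.82 - 36.33) / 18.3) * sqrt(0.33 * 0.67)
rpb = 0.5779

0.5779


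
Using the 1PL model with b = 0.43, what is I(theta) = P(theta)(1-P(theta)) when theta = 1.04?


P = 1/(1+exp(-(1.04-0.43))) = 0.6479
I = P*(1-P) = 0.6479 * 0.3521
I = 0.2281

0.2281


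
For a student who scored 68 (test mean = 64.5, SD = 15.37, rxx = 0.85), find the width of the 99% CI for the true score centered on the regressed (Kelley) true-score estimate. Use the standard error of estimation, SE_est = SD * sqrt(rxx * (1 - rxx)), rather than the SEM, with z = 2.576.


True score estimate = 0.85*68 + 0.15*64.5 = 67.475
SE_est = SD * sqrt(rxx * (1 - rxx)) = 15.37 * sqrt(0.85 * 0.15) = 15.37 * sqrt(0.1275) = 5.488188
CI = T_est +/- z * SE_est, so width = 2 * z * SE_est = 2 * 2.576 * 5.488188
Width = 28.2751

28.2751


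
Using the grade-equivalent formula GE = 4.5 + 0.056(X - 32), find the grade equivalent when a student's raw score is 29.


raw - median = 29 - 32 = -3
slope * diff = 0.056 * -3 = -0.168
GE = 4.5 + -0.168
GE = 4.332

4.332


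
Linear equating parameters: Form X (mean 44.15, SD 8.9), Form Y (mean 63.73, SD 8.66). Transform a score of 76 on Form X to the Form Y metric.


slope = SD_Y / SD_X = 8.66 / 8.9 ~ 0.973
intercept = mean_Y - slope * mean_X = 63.73 - (8.66 / 8.9) * 44.15 ~ 20.7706
Y = slope * X + intercept. To avoid rounding drift from the rounded slope/intercept, evaluate the equivalent form Y = mean_Y + SD_Y * (X - mean_X) / SD_X at full precision:
Y = 63.73 + 8.66 * (76 - 44.15) / 8.9
Y = 63.73 + 8.66 * 31.85 / 8.9
Y = 63.73 + 275.821 / 8.9
Y = 63.73 + 30.9911
Y = 94.7211

94.7211


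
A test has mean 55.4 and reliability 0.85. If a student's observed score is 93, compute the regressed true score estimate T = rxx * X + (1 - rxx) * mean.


T_est = rxx * X + (1 - rxx) * mean
T_est = 0.85 * 93 + 0.15 * 55.4
T_est = 79.05 + 8.31
T_est = 87.36

87.36


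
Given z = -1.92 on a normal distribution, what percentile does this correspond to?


CDF(z) = 0.5 * (1 + erf(z/sqrt(2)))
erf(-1.3576) = -0.9451
CDF = 0.0274
Percentile rank = 0.0274 * 100 = 2.74

2.74


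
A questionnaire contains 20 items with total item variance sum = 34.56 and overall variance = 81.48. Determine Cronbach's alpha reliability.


alpha = (k/(k-1)) * (1 - sum(si^2)/s_total^2)
= (20/19) * (1 - 34.56/81.48)
alpha = 0.6062

0.6062


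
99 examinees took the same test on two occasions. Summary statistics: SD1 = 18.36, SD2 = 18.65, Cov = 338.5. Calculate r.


r = cov(X,Y) / (SD_X * SD_Y)
r = 338.5 / (18.36 * 18.65)
r = 338.5 / 342.414
r = 0.9886

0.9886


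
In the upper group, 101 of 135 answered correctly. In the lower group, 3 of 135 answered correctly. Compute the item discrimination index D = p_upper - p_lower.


p_upper = 101/135 = 0.7481
p_lower = 3/135 = 0.0222
D = 0.7481 - 0.0222 = 0.7259

0.7259


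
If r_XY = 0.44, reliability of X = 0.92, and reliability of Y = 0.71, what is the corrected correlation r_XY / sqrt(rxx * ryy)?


r_corrected = rxy / sqrt(rxx * ryy)
= 0.44 / sqrt(0.92 * 0.71)
= 0.44 / sqrt(0.6532)
= 0.44 / 0.808208
r_corrected = 0.5444

0.5444


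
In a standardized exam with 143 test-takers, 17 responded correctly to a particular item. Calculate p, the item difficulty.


Item difficulty p = number correct / total examinees
p = 17 / 143
p = 0.1189

0.1189


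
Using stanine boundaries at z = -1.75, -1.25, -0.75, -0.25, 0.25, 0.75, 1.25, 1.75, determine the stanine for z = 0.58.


Stanine boundaries: [-1.75, -1.25, -0.75, -0.25, 0.25, 0.75, 1.25, 1.75]
z = 0.58
Check each boundary:
  z >= -1.75 -> could be stanine 2
  z >= -1.25 -> could be stanine 3
  z >= -0.75 -> could be stanine 4
  z >= -0.25 -> could be stanine 5
  z >= 0.25 -> could be stanine 6
  z < 0.75
  z < 1.25
  z < 1.75
Highest qualifying boundary gives stanine = 6

6


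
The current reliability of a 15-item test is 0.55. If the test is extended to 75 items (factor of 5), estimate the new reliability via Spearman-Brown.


r_new = (n * rxx) / (1 + (n-1) * rxx)
r_new = (5 * 0.55) / (1 + 4 * 0.55)
r_new = 2.75 / 3.2
r_new = 0.8594

0.8594


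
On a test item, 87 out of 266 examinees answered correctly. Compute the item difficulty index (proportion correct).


Item difficulty p = number correct / total examinees
p = 87 / 266
p = 0.3271

0.3271


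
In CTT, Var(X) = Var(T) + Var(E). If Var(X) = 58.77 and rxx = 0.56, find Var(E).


var_true = rxx * var_obs = 0.56 * 58.77 = 32.9112
var_error = var_obs - var_true
var_error = 58.77 - 32.9112
var_error = 25.8588

25.8588


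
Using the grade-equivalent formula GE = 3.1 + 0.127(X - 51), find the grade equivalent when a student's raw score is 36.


raw - median = 36 - 51 = -15
slope * diff = 0.127 * -15 = -1.905
GE = 3.1 + -1.905
GE = 1.195

1.195


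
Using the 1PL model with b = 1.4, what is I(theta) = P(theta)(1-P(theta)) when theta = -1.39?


P = 1/(1+exp(-(-1.39-1.4))) = 0.0579
I = P*(1-P) = 0.0579 * 0.9421
I = 0.0545

0.0545


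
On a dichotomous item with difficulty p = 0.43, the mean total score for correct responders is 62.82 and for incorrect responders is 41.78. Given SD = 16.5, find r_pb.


q = 1 - p = 0.57
rpb = ((M1 - M0) / SD) * sqrt(p * q)
rpb = ((62.82 - 41.78) / 16.5) * sqrt(0.43 * 0.57)
rpb = 0.6313

0.6313


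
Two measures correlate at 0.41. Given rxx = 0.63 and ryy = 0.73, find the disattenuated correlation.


r_corrected = rxy / sqrt(rxx * ryy)
= 0.41 / sqrt(0.63 * 0.73)
= 0.41 / sqrt(0.4599)
= 0.41 / 0.678159
r_corrected = 0.6046

0.6046


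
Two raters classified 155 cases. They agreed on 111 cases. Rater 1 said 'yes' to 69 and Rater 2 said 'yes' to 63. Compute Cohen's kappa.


P_o = 111/155 = 0.716129
P_e = (69*63 + 86*92) / 24025 = 0.51026
kappa = (P_o - P_e) / (1 - P_e)
kappa = (0.716129 - 0.51026) / (1 - 0.51026)
kappa = 0.4204

0.4204


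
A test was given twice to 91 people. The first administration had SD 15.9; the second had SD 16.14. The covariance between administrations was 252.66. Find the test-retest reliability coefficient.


r = cov(X,Y) / (SD_X * SD_Y)
r = 252.66 / (15.9 * 16.14)
r = 252.66 / 256.626
r = 0.9845

0.9845


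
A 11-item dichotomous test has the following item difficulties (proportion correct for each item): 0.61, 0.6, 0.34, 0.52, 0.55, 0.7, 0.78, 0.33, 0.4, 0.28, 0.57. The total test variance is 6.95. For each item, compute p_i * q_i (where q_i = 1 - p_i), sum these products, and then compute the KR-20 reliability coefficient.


For each item, compute p_i * q_i:
  Item 1: 0.61 * 0.39 = 0.2379
  Item 2: 0.6 * 0.4 = 0.24
  Item 3: 0.34 * 0.66 = 0.2244
  Item 4: 0.52 * 0.48 = 0.2496
  Item 5: 0.55 * 0.45 = 0.2475
  Item 6: 0.7 * 0.3 = 0.21
  Item 7: 0.78 * 0.22 = 0.1716
  Item 8: 0.33 * 0.67 = 0.2211
  Item 9: 0.4 * 0.6 = 0.24
  Item 10: 0.28 * 0.72 = 0.2016
  Item 11: 0.57 * 0.43 = 0.2451
Sum(p_i * q_i) = 0.2379 + 0.24 + 0.2244 + 0.2496 + 0.2475 + 0.21 + 0.1716 + 0.2211 + 0.24 + 0.2016 + 0.2451 = 2.4888
KR-20 = (k/(k-1)) * (1 - Sum(p_i*q_i) / Var_total)
= (11/10) * (1 - 2.4888/6.95)
= 1.1 * 0.6419
KR-20 = 0.7061

0.7061


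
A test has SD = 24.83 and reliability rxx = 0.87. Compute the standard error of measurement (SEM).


SEM = SD * sqrt(1 - rxx)
SEM = 24.83 * sqrt(1 - 0.87)
SEM = 24.83 * sqrt(0.13) = 24.83 * 0.360555
SEM = 8.9526

8.9526


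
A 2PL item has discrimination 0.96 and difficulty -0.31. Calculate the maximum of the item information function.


For 2PL, max info at theta = b = -0.31
I_max = a^2 / 4 = 0.96^2 / 4
= 0.9216 / 4
I_max = 0.2304

0.2304


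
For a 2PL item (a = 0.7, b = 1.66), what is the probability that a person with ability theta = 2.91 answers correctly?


a*(theta - b) = 0.7 * (2.91 - 1.66) = 0.875
exp(-0.875) = 0.4169
P = 1 / (1 + 0.4169)
P = 0.7058

0.7058


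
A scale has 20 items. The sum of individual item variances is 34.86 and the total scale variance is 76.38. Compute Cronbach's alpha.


alpha = (k/(k-1)) * (1 - sum(si^2)/s_total^2)
= (20/19) * (1 - 34.86/76.38)
alpha = 0.5722

0.5722


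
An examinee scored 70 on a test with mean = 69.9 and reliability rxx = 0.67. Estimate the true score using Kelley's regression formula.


T_est = rxx * X + (1 - rxx) * mean
T_est = 0.67 * 70 + 0.33 * 69.9
T_est = 46.9 + 23.067
T_est = 69.967

69.967


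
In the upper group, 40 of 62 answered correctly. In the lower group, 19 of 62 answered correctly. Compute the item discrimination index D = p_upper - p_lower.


p_upper = 40/62 = 0.6452
p_lower = 19/62 = 0.3065
D = 0.6452 - 0.3065 = 0.3387

0.3387


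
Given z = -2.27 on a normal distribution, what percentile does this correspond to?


CDF(z) = 0.5 * (1 + erf(z/sqrt(2)))
erf(-1.6051) = -0.9768
CDF = 0.0116
Percentile rank = 0.0116 * 100 = 1.16

1.16


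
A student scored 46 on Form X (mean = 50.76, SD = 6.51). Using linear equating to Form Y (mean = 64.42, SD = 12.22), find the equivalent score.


slope = SD_Y / SD_X = 12.22 / 6.51 ~ 1.8771
intercept = mean_Y - slope * mean_X = 64.42 - (12.22 / 6.51) * 50.76 ~ -30.8622
Y = slope * X + intercept. To avoid rounding drift from the rounded slope/intercept, evaluate the equivalent form Y = mean_Y + SD_Y * (X - mean_X) / SD_X at full precision:
Y = 64.42 + 12.22 * (46 - 50.76) / 6.51
Y = 64.42 - 12.22 * 4.76 / 6.51
Y = 64.42 - 58.1672 / 6.51
Y = 64.42 - 8.9351
Y = 55.4849

55.4849


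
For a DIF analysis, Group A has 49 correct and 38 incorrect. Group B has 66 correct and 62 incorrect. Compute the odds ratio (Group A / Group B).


Odds_A = 49/38 = 1.2895
Odds_B = 66/62 = 1.0645
OR = Odds_A / Odds_B = 1.2895 / 1.0645
Exactly, OR = (49 * 62) / (38 * 66) = 3038 / 2508
OR = 1.2113

1.2113


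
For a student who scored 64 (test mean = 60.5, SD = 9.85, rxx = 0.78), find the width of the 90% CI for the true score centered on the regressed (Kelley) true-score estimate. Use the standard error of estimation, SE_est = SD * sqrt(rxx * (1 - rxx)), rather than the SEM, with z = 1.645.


True score estimate = 0.78*64 + 0.22*60.5 = 63.23
SE_est = SD * sqrt(rxx * (1 - rxx)) = 9.85 * sqrt(0.78 * 0.22) = 9.85 * sqrt(0.1716) = 4.080326
CI = T_est +/- z * SE_est, so width = 2 * z * SE_est = 2 * 1.645 * 4.080326
Width = 13.4243

13.4243


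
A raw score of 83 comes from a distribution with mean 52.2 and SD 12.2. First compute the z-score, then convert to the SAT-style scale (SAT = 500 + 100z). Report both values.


z = (X - mean) / SD = (83 - 52.2) / 12.2
z = 30.8 / 12.2
z = 2.5246
SAT-scale = SAT = 500 + 100z
Carry z at full precision (z = 30.8 / 12.2) into the conversion:
SAT-scale = 500 + 100 * (30.8 / 12.2) = 500 + 3080 / 12.2
SAT-scale = 500 + 252.459
SAT-scale = 752.459

752.459


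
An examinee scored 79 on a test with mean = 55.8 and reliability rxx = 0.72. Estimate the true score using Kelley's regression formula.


T_est = rxx * X + (1 - rxx) * mean
T_est = 0.72 * 79 + 0.28 * 55.8
T_est = 56.88 + 15.624
T_est = 72.504

72.504


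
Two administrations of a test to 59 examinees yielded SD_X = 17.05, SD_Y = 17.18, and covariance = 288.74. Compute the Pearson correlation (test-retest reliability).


r = cov(X,Y) / (SD_X * SD_Y)
r = 288.74 / (17.05 * 17.18)
r = 288.74 / 292.919
r = 0.9857

0.9857


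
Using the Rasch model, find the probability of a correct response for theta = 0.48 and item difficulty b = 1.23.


theta - b = 0.48 - 1.23 = -0.75
exp(-(theta - b)) = exp(0.75) = 2.117
P = 1 / (1 + 2.117)
P = 0.3208

0.3208


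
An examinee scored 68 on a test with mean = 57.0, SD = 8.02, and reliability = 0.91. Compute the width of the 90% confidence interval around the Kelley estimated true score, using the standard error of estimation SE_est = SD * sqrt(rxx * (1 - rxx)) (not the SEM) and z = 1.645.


True score estimate = 0.91*68 + 0.09*57.0 = 67.01
SE_est = SD * sqrt(rxx * (1 - rxx)) = 8.02 * sqrt(0.91 * 0.09) = 8.02 * sqrt(0.0819) = 2.295178
CI = T_est +/- z * SE_est, so width = 2 * z * SE_est = 2 * 1.645 * 2.295178
Width = 7.5511

7.5511


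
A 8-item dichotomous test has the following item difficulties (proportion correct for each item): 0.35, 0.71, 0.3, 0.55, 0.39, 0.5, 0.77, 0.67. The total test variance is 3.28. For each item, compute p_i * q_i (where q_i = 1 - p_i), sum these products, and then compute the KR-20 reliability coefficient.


For each item, compute p_i * q_i:
  Item 1: 0.35 * 0.65 = 0.2275
  Item 2: 0.71 * 0.29 = 0.2059
  Item 3: 0.3 * 0.7 = 0.21
  Item 4: 0.55 * 0.45 = 0.2475
  Item 5: 0.39 * 0.61 = 0.2379
  Item 6: 0.5 * 0.5 = 0.25
  Item 7: 0.77 * 0.23 = 0.1771
  Item 8: 0.67 * 0.33 = 0.2211
Sum(p_i * q_i) = 0.2275 + 0.2059 + 0.21 + 0.2475 + 0.2379 + 0.25 + 0.1771 + 0.2211 = 1.777
KR-20 = (k/(k-1)) * (1 - Sum(p_i*q_i) / Var_total)
= (8/7) * (1 - 1.777/3.28)
= 1.1429 * 0.4582
KR-20 = 0.5237

0.5237


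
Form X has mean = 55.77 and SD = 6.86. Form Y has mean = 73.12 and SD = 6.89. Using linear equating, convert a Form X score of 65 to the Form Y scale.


slope = SD_Y / SD_X = 6.89 / 6.86 ~ 1.0044
intercept = mean_Y - slope * mean_X = 73.12 - (6.89 / 6.86) * 55.77 ~ 17.1061
Y = slope * X + intercept. To avoid rounding drift from the rounded slope/intercept, evaluate the equivalent form Y = mean_Y + SD_Y * (X - mean_X) / SD_X at full precision:
Y = 73.12 + 6.89 * (65 - 55.77) / 6.86
Y = 73.12 + 6.89 * 9.23 / 6.86
Y = 73.12 + 63.5947 / 6.86
Y = 73.12 + 9.2704
Y = 82.3904

82.3904


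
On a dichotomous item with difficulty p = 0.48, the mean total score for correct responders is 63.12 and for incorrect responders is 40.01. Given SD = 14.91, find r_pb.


q = 1 - p = 0.52
rpb = ((M1 - M0) / SD) * sqrt(p * q)
rpb = ((63.12 - 40.01) / 14.91) * sqrt(0.48 * 0.52)
rpb = 0.7744

0.7744


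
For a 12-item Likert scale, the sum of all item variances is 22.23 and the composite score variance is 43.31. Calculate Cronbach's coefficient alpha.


alpha = (k/(k-1)) * (1 - sum(si^2)/s_total^2)
= (12/11) * (1 - 22.23/43.31)
alpha = 0.531

0.531


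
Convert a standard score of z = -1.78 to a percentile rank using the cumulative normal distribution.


CDF(z) = 0.5 * (1 + erf(z/sqrt(2)))
erf(-1.2587) = -0.9249
CDF = 0.0375
Percentile rank = 0.0375 * 100 = 3.75

3.75


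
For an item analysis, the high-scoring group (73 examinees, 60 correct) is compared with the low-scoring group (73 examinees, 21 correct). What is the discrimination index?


p_upper = 60/73 = 0.8219
p_lower = 21/73 = 0.2877
D = 0.8219 - 0.2877 = 0.5342

0.5342


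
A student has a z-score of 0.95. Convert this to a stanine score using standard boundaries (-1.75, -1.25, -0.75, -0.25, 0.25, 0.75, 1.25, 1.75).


Stanine boundaries: [-1.75, -1.25, -0.75, -0.25, 0.25, 0.75, 1.25, 1.75]
z = 0.95
Check each boundary:
  z >= -1.75 -> could be stanine 2
  z >= -1.25 -> could be stanine 3
  z >= -0.75 -> could be stanine 4
  z >= -0.25 -> could be stanine 5
  z >= 0.25 -> could be stanine 6
  z >= 0.75 -> could be stanine 7
  z < 1.25
  z < 1.75
Highest qualifying boundary gives stanine = 7

7


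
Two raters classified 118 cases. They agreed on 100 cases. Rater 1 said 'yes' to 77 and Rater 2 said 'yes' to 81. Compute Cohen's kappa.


P_o = 100/118 = 0.847458
P_e = (77*81 + 41*37) / 13924 = 0.55688
kappa = (P_o - P_e) / (1 - P_e)
kappa = (0.847458 - 0.55688) / (1 - 0.55688)
kappa = 0.6558

0.6558


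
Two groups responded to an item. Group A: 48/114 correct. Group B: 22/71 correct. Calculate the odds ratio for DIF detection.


Odds_A = 48/66 = 0.7273
Odds_B = 22/49 = 0.449
OR = Odds_A / Odds_B = 0.7273 / 0.449
Exactly, OR = (48 * 49) / (66 * 22) = 2352 / 1452
OR = 1.6198

1.6198


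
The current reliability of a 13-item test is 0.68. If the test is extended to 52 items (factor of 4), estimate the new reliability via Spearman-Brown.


r_new = (n * rxx) / (1 + (n-1) * rxx)
r_new = (4 * 0.68) / (1 + 3 * 0.68)
r_new = 2.72 / 3.04
r_new = 0.8947

0.8947


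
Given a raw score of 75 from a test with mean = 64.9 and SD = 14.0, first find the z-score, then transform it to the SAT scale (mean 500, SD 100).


z = (X - mean) / SD = (75 - 64.9) / 14.0
z = 10.1 / 14.0
z = 0.7214
SAT-scale = SAT = 500 + 100z
Carry z at full precision (z = 10.1 / 14.0) into the conversion:
SAT-scale = 500 + 100 * (10.1 / 14.0) = 500 + 1010 / 14.0
SAT-scale = 500 + 72.1429
SAT-scale = 572.1429

572.1429


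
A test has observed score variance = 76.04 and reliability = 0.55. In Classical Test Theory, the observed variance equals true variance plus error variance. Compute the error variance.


var_true = rxx * var_obs = 0.55 * 76.04 = 41.822
var_error = var_obs - var_true
var_error = 76.04 - 41.822
var_error = 34.218

34.218


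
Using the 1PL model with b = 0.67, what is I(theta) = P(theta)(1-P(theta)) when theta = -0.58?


P = 1/(1+exp(-(-0.58-0.67))) = 0.2227
I = P*(1-P) = 0.2227 * 0.7773
I = 0.1731

0.1731


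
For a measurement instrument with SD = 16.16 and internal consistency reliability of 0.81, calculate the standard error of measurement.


SEM = SD * sqrt(1 - rxx)
SEM = 16.16 * sqrt(1 - 0.81)
SEM = 16.16 * sqrt(0.19) = 16.16 * 0.43589
SEM = 7.044

7.044


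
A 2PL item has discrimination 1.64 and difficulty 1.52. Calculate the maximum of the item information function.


For 2PL, max info at theta = b = 1.52
I_max = a^2 / 4 = 1.64^2 / 4
= 2.6896 / 4
I_max = 0.6724

0.6724


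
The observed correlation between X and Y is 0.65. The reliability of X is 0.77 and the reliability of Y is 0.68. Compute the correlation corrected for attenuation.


r_corrected = rxy / sqrt(rxx * ryy)
= 0.65 / sqrt(0.77 * 0.68)
= 0.65 / sqrt(0.5236)
= 0.65 / 0.723602
r_corrected = 0.8983

0.8983


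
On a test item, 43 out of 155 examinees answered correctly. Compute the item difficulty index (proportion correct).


Item difficulty p = number correct / total examinees
p = 43 / 155
p = 0.2774

0.2774


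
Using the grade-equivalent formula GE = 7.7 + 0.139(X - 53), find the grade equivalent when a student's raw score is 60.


raw - median = 60 - 53 = 7
slope * diff = 0.139 * 7 = 0.973
GE = 7.7 + 0.973
GE = 8.673

8.673


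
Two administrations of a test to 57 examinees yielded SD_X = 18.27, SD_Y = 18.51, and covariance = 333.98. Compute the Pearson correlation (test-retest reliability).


r = cov(X,Y) / (SD_X * SD_Y)
r = 333.98 / (18.27 * 18.51)
r = 333.98 / 338.1777
r = 0.9876

0.9876


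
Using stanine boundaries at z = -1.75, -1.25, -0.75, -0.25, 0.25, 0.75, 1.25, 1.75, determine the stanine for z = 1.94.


Stanine boundaries: [-1.75, -1.25, -0.75, -0.25, 0.25, 0.75, 1.25, 1.75]
z = 1.94
Check each boundary:
  z >= -1.75 -> could be stanine 2
  z >= -1.25 -> could be stanine 3
  z >= -0.75 -> could be stanine 4
  z >= -0.25 -> could be stanine 5
  z >= 0.25 -> could be stanine 6
  z >= 0.75 -> could be stanine 7
  z >= 1.25 -> could be stanine 8
  z >= 1.75 -> could be stanine 9
Highest qualifying boundary gives stanine = 9

9


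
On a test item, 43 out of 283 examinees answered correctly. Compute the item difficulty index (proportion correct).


Item difficulty p = number correct / total examinees
p = 43 / 283
p = 0.1519

0.1519


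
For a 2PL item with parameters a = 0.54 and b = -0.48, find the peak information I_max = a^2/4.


For 2PL, max info at theta = b = -0.48
I_max = a^2 / 4 = 0.54^2 / 4
= 0.2916 / 4
I_max = 0.0729

0.0729


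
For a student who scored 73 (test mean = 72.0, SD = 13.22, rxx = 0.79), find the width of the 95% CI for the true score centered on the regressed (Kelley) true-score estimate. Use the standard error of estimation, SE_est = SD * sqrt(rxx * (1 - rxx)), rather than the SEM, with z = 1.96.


True score estimate = 0.79*73 + 0.21*72.0 = 72.79
SE_est = SD * sqrt(rxx * (1 - rxx)) = 13.22 * sqrt(0.79 * 0.21) = 13.22 * sqrt(0.1659) = 5.384615
CI = T_est +/- z * SE_est, so width = 2 * z * SE_est = 2 * 1.96 * 5.384615
Width = 21.1077

21.1077


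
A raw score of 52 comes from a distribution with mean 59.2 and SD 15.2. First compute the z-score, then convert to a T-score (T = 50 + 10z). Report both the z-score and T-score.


z = (X - mean) / SD = (52 - 59.2) / 15.2
z = -7.2 / 15.2
z = -0.4737
T-score = T = 50 + 10z
Carry z at full precision (z = -7.2 / 15.2) into the conversion:
T-score = 50 + 10 * (-7.2 / 15.2) = 50 + -72 / 15.2
T-score = 50 + -4.7368
T-score = 45.2632

45.2632


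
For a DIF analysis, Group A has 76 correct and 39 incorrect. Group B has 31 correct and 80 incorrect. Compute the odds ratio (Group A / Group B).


Odds_A = 76/39 = 1.9487
Odds_B = 31/80 = 0.3875
OR = Odds_A / Odds_B = 1.9487 / 0.3875
Exactly, OR = (76 * 80) / (39 * 31) = 6080 / 1209
OR = 5.0289

5.0289


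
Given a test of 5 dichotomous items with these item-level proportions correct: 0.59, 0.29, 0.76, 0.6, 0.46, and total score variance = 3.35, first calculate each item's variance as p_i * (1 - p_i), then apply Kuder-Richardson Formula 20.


For each item, compute p_i * q_i:
  Item 1: 0.59 * 0.41 = 0.2419
  Item 2: 0.29 * 0.71 = 0.2059
  Item 3: 0.76 * 0.24 = 0.1824
  Item 4: 0.6 * 0.4 = 0.24
  Item 5: 0.46 * 0.54 = 0.2484
Sum(p_i * q_i) = 0.2419 + 0.2059 + 0.1824 + 0.24 + 0.2484 = 1.1186
KR-20 = (k/(k-1)) * (1 - Sum(p_i*q_i) / Var_total)
= (5/4) * (1 - 1.1186/3.35)
= 1.25 * 0.6661
KR-20 = 0.8326

0.8326


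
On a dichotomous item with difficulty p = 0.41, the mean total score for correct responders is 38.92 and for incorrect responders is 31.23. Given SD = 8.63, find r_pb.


q = 1 - p = 0.59
rpb = ((M1 - M0) / SD) * sqrt(p * q)
rpb = ((38.92 - 31.23) / 8.63) * sqrt(0.41 * 0.59)
rpb = 0.4383

0.4383


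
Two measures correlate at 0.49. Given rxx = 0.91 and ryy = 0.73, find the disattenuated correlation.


r_corrected = rxy / sqrt(rxx * ryy)
= 0.49 / sqrt(0.91 * 0.73)
= 0.49 / sqrt(0.6643)
= 0.49 / 0.815046
r_corrected = 0.6012

0.6012
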